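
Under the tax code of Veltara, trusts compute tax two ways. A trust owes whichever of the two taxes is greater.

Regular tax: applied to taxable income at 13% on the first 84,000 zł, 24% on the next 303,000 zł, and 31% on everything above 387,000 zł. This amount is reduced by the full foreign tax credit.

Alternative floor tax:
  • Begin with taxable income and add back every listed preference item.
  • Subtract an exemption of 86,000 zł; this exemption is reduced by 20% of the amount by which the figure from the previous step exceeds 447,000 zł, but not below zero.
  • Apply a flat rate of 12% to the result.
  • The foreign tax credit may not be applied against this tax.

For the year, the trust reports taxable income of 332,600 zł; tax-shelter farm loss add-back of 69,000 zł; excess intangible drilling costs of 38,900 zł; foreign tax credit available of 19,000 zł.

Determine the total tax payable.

51,584 zł

Alternative floor tax:
  Adjusted income: 332,600 zł + 69,000 zł + 38,900 zł = 440,500 zł
  Exemption: 440,500 zł ≤ 447,000 zł, so full 86,000 zł applies
  Base: 440,500 zł − 86,000 zł = 354,500 zł
  354,500 zł × 12% = 42,540 zł

Regular tax:
  84,000 zł × 13% = 10,920 zł
  248,600 zł × 24% = 59,664 zł
  → 70,584 zł
  Less foreign tax credit 19,000 zł → 51,584 zł

51,584 zł > 42,540 zł, so the regular tax governs.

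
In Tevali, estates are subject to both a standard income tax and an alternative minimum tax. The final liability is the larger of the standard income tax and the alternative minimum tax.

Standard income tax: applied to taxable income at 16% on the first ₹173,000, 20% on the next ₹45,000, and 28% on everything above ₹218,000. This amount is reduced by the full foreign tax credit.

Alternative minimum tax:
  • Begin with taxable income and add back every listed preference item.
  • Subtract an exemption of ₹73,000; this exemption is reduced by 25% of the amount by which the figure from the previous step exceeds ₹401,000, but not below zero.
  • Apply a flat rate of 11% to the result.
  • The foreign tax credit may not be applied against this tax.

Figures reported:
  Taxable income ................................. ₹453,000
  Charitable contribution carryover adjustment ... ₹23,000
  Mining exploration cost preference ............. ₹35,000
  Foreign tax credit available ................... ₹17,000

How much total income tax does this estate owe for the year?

Alternative minimum tax:
  Adjusted income: ₹453,000 + ₹23,000 + ₹35,000 = ₹511,000
  Exemption: ₹73,000 − 25% × (₹511,000 − ₹401,000) = ₹73,000 − ₹27,500 = ₹45,500
  Base: ₹511,000 − ₹45,500 = ₹465,500
  ₹465,500 × 11% = ₹51,205

Standard income tax:
  ₹173,000 × 16% = ₹27,680
  ₹45,000 × 20% = ₹9,000
  ₹235,000 × 28% = ₹65,800
  → ₹102,480
  Less foreign tax credit ₹17,000 → ₹85,480

₹85,480 > ₹51,205, so the standard income tax governs.

₹85,480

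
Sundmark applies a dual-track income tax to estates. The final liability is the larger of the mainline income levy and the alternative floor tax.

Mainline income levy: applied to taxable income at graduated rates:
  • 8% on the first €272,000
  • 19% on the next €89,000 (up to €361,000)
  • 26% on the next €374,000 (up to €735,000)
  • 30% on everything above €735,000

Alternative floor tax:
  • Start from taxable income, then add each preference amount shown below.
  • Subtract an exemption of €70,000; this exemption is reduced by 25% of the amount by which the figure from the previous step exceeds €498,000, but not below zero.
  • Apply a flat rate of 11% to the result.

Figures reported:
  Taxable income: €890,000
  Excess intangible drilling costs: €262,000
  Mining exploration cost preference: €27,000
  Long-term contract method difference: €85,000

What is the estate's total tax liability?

€182,410

Alternative floor tax:
  Adjusted income: €890,000 + €262,000 + €27,000 + €85,000 = €1,264,000
  Exemption: 25% × (€1,264,000 − €498,000) = €191,500 ≥ €70,000, so the exemption is fully phased out
  Base: €1,264,000 − €0 = €1,264,000
  €1,264,000 × 11% = €139,040

Mainline income levy:
  €272,000 × 8% = €21,760
  €89,000 × 19% = €16,910
  €374,000 × 26% = €97,240
  €155,000 × 30% = €46,500
  → €182,410

€182,410 > €139,040, so the mainline income levy governs.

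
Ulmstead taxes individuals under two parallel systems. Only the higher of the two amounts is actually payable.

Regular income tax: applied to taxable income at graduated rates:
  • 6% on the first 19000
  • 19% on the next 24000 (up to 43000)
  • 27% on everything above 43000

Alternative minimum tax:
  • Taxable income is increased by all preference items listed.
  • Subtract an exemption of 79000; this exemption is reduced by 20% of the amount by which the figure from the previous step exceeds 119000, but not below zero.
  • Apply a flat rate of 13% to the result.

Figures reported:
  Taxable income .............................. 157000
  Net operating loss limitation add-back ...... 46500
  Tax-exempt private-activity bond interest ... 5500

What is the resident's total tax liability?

36480

Regular income tax:
  19000 × 6% = 1140
  24000 × 19% = 4560
  114000 × 27% = 30780
  → 36480

Alternative minimum tax:
  Adjusted income: 157000 + 46500 + 5500 = 209000
  Exemption: 79000 − 20% × (209000 − 119000) = 79000 − 18000 = 61000
  Base: 209000 − 61000 = 148000
  148000 × 13% = 19240

36480 > 19240, so the regular income tax governs.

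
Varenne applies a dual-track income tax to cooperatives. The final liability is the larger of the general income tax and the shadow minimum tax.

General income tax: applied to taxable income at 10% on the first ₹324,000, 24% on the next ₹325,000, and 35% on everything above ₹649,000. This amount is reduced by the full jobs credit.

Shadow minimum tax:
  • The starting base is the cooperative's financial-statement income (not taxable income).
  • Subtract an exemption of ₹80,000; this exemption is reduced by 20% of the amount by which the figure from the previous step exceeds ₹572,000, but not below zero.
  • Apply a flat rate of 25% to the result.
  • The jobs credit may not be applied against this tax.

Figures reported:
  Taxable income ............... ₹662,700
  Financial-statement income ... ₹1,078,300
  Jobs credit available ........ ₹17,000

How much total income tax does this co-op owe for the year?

General income tax:
  ₹324,000 × 10% = ₹32,400
  ₹325,000 × 24% = ₹78,000
  ₹13,700 × 35% = ₹4,795
  → ₹115,195
  Less jobs credit ₹17,000 → ₹98,195

Shadow minimum tax:
  Base (financial-statement income): ₹1,078,300
  Exemption: 20% × (₹1,078,300 − ₹572,000) = ₹101,260 ≥ ₹80,000, so the exemption is fully phased out
  Base: ₹1,078,300 − ₹0 = ₹1,078,300
  ₹1,078,300 × 25% = ₹269,575

₹269,575 > ₹98,195, so the shadow minimum tax is the binding amount.

₹269,575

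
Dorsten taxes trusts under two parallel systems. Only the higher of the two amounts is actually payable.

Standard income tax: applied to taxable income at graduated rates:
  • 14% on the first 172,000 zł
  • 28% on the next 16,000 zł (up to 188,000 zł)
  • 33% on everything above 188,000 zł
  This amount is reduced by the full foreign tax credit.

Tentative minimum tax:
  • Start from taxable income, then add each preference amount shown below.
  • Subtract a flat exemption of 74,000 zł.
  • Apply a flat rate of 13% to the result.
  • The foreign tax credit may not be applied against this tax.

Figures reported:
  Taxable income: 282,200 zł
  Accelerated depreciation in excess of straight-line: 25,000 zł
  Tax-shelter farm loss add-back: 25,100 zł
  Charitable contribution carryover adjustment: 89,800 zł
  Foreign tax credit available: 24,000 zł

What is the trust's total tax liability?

45,253 zł

Tentative minimum tax:
  Adjusted income: 282,200 zł + 25,000 zł + 25,100 zł + 89,800 zł = 422,100 zł
  Less exemption 74,000 zł → base 348,100 zł
  348,100 zł × 13% = 45,253 zł

Standard income tax:
  172,000 zł × 14% = 24,080 zł
  16,000 zł × 28% = 4,480 zł
  94,200 zł × 33% = 31,086 zł
  → 59,646 zł
  Less foreign tax credit 24,000 zł → 35,646 zł

45,253 zł > 35,646 zł, so the tentative minimum tax is the binding amount.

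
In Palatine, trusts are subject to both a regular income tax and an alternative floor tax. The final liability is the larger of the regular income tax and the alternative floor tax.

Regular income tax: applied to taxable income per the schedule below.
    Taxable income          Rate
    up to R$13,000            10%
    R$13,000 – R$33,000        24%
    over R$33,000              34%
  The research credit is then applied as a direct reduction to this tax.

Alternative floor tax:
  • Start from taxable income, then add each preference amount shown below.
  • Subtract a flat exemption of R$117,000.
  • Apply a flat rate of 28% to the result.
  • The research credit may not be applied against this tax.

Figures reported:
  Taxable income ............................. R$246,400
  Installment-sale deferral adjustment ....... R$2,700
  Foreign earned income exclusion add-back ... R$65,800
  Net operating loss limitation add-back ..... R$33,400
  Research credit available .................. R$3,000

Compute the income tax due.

R$75,656

Alternative floor tax:
  Adjusted income: R$246,400 + R$2,700 + R$65,800 + R$33,400 = R$348,300
  Less exemption R$117,000 → base R$231,300
  R$231,300 × 28% = R$64,764

Regular income tax:
  R$13,000 × 10% = R$1,300
  R$20,000 × 24% = R$4,800
  R$213,400 × 34% = R$72,556
  → R$78,656
  Less research credit R$3,000 → R$75,656

R$75,656 > R$64,764, so the regular income tax governs.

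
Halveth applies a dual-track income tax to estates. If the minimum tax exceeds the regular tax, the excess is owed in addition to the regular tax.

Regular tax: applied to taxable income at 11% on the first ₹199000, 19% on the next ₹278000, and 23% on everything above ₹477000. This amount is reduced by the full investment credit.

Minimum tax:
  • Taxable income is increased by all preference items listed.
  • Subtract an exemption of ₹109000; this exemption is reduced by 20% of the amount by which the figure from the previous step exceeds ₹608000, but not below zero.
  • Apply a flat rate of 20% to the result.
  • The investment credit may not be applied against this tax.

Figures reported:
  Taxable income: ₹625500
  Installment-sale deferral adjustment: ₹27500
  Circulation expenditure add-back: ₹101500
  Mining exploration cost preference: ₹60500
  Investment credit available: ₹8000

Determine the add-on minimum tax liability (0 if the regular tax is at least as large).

₹48615

Minimum tax:
  Adjusted income: ₹625500 + ₹27500 + ₹101500 + ₹60500 = ₹815000
  Exemption: ₹109000 − 20% × (₹815000 − ₹608000) = ₹109000 − ₹41400 = ₹67600
  Base: ₹815000 − ₹67600 = ₹747400
  ₹747400 × 20% = ₹149480

Regular tax:
  ₹199000 × 11% = ₹21890
  ₹278000 × 19% = ₹52820
  ₹148500 × 23% = ₹34155
  → ₹108865
  Less investment credit ₹8000 → ₹100865

Excess of minimum tax over regular tax: ₹149480 − ₹100865 = ₹48615.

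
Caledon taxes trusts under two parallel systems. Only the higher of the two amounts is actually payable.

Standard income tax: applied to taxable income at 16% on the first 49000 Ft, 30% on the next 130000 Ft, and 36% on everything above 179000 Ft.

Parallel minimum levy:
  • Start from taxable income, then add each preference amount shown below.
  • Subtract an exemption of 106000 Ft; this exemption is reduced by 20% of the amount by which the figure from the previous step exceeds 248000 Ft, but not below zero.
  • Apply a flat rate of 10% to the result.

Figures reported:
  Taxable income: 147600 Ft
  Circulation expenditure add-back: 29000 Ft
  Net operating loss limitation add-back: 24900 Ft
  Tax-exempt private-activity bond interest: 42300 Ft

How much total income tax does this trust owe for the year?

37420 Ft

Parallel minimum levy:
  Adjusted income: 147600 Ft + 29000 Ft + 24900 Ft + 42300 Ft = 243800 Ft
  Exemption: 243800 Ft ≤ 248000 Ft, so full 106000 Ft applies
  Base: 243800 Ft − 106000 Ft = 137800 Ft
  137800 Ft × 10% = 13780 Ft

Standard income tax:
  49000 Ft × 16% = 7840 Ft
  98600 Ft × 30% = 29580 Ft
  → 37420 Ft

37420 Ft > 13780 Ft, so the standard income tax governs.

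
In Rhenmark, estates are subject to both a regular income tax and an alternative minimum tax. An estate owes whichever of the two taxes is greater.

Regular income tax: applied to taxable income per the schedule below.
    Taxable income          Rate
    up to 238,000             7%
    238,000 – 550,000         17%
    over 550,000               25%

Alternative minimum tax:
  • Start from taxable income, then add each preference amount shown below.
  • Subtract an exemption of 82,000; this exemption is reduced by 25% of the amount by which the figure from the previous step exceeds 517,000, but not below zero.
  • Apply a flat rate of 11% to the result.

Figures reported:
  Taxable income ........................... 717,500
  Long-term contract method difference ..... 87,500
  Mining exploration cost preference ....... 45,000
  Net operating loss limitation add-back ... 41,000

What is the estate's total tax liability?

Alternative minimum tax:
  Adjusted income: 717,500 + 87,500 + 45,000 + 41,000 = 891,000
  Exemption: 25% × (891,000 − 517,000) = 93,500 ≥ 82,000, so the exemption is fully phased out
  Base: 891,000 − 0 = 891,000
  891,000 × 11% = 98,010

Regular income tax:
  238,000 × 7% = 16,660
  312,000 × 17% = 53,040
  167,500 × 25% = 41,875
  → 111,575

111,575 > 98,010, so the regular income tax governs.

111,575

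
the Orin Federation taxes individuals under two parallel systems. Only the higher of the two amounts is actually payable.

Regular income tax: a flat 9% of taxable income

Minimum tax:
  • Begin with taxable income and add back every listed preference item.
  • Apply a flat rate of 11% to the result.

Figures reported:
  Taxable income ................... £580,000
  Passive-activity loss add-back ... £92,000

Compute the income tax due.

£73,920

Minimum tax:
  Adjusted income: £580,000 + £92,000 = £672,000
  £672,000 × 11% = £73,920

Regular income tax:
  £580,000 × 9% = £52,200

£73,920 > £52,200, so the minimum tax is the binding amount.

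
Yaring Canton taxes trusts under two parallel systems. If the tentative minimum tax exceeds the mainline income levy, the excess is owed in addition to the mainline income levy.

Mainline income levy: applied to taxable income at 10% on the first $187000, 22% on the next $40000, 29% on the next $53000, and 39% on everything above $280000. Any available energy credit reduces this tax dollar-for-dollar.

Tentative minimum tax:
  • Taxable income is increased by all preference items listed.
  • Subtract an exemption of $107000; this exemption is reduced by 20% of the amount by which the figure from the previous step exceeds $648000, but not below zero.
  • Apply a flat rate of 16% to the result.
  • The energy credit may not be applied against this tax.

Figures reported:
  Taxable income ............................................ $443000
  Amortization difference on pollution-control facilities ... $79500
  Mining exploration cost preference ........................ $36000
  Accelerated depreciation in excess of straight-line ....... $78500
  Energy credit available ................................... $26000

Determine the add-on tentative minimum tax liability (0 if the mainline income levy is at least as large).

$4360

Tentative minimum tax:
  Adjusted income: $443000 + $79500 + $36000 + $78500 = $637000
  Exemption: $637000 ≤ $648000, so full $107000 applies
  Base: $637000 − $107000 = $530000
  $530000 × 16% = $84800

Mainline income levy:
  $187000 × 10% = $18700
  $40000 × 22% = $8800
  $53000 × 29% = $15370
  $163000 × 39% = $63570
  → $106440
  Less energy credit $26000 → $80440

Excess of tentative minimum tax over mainline income levy: $84800 − $80440 = $4360.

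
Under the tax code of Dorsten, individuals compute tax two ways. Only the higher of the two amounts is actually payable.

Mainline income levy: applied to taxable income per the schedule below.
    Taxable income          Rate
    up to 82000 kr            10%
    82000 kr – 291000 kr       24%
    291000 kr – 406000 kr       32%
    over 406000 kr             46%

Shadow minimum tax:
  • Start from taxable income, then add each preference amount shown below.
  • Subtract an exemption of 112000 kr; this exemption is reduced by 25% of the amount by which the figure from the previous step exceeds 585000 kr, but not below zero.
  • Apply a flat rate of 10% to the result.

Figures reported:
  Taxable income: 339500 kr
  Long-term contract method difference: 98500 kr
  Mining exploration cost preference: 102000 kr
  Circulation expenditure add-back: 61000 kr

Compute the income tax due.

73880 kr

Mainline income levy:
  82000 kr × 10% = 8200 kr
  209000 kr × 24% = 50160 kr
  48500 kr × 32% = 15520 kr
  → 73880 kr

Shadow minimum tax:
  Adjusted income: 339500 kr + 98500 kr + 102000 kr + 61000 kr = 601000 kr
  Exemption: 112000 kr − 25% × (601000 kr − 585000 kr) = 112000 kr − 4000 kr = 108000 kr
  Base: 601000 kr − 108000 kr = 493000 kr
  493000 kr × 10% = 49300 kr

73880 kr > 49300 kr, so the mainline income levy governs.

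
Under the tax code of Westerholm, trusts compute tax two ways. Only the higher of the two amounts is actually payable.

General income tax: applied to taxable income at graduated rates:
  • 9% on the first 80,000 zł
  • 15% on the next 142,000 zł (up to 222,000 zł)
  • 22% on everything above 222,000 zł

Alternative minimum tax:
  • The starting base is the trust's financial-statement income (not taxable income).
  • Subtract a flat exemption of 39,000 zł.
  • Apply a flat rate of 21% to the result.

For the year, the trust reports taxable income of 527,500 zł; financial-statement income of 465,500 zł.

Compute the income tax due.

95,710 zł

Alternative minimum tax:
  Base (financial-statement income): 465,500 zł
  Less exemption 39,000 zł → base 426,500 zł
  426,500 zł × 21% = 89,565 zł

General income tax:
  80,000 zł × 9% = 7,200 zł
  142,000 zł × 15% = 21,300 zł
  305,500 zł × 22% = 67,210 zł
  → 95,710 zł

95,710 zł > 89,565 zł, so the general income tax governs.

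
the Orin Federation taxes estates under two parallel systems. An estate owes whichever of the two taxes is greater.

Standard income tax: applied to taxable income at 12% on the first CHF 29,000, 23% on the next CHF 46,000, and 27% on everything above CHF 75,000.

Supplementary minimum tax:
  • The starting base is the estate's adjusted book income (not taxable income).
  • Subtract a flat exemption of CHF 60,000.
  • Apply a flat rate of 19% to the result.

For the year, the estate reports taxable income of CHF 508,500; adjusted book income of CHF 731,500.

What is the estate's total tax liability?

CHF 131,105

Standard income tax:
  CHF 29,000 × 12% = CHF 3,480
  CHF 46,000 × 23% = CHF 10,580
  CHF 433,500 × 27% = CHF 117,045
  → CHF 131,105

Supplementary minimum tax:
  Base (adjusted book income): CHF 731,500
  Less exemption CHF 60,000 → base CHF 671,500
  CHF 671,500 × 19% = CHF 127,585

CHF 131,105 > CHF 127,585, so the standard income tax governs.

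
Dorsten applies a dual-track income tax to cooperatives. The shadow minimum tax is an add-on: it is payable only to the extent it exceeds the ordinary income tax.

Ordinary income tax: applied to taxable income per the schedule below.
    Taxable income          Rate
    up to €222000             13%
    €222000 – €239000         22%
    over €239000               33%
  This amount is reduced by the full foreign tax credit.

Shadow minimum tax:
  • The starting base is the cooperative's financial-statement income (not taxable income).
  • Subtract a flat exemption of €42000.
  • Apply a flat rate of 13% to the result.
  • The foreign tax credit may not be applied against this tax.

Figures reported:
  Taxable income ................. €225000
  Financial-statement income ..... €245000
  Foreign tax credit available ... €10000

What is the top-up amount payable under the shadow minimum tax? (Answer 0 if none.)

€6870

Ordinary income tax:
  €222000 × 13% = €28860
  €3000 × 22% = €660
  → €29520
  Less foreign tax credit €10000 → €19520

Shadow minimum tax:
  Base (financial-statement income): €245000
  Less exemption €42000 → base €203000
  €203000 × 13% = €26390

Excess of shadow minimum tax over ordinary income tax: €26390 − €19520 = €6870.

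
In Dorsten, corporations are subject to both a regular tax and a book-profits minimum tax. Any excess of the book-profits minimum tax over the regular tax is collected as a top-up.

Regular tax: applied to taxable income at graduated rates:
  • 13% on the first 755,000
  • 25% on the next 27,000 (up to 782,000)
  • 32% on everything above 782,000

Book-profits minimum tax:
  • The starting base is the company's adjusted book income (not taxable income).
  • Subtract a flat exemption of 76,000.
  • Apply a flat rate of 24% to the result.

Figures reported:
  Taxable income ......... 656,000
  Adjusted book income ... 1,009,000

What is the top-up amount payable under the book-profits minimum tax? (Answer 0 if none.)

138,640

Regular tax:
  656,000 × 13% = 85,280

Book-profits minimum tax:
  Base (adjusted book income): 1,009,000
  Less exemption 76,000 → base 933,000
  933,000 × 24% = 223,920

Excess of book-profits minimum tax over regular tax: 223,920 − 85,280 = 138,640.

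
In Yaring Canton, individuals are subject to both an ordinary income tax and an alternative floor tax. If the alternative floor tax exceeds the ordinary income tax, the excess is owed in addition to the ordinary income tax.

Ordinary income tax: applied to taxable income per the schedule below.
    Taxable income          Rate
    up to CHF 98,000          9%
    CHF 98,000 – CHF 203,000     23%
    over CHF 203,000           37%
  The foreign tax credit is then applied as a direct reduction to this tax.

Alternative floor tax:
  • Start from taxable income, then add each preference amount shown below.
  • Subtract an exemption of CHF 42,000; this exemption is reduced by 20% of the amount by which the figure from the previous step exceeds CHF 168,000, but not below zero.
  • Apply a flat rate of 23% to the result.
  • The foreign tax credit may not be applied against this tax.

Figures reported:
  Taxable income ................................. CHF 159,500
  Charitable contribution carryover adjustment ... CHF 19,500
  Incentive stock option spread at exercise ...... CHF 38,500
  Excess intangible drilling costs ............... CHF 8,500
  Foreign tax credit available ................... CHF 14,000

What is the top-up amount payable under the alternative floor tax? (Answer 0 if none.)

Ordinary income tax:
  CHF 98,000 × 9% = CHF 8,820
  CHF 61,500 × 23% = CHF 14,145
  → CHF 22,965
  Less foreign tax credit CHF 14,000 → CHF 8,965

Alternative floor tax:
  Adjusted income: CHF 159,500 + CHF 19,500 + CHF 38,500 + CHF 8,500 = CHF 226,000
  Exemption: CHF 42,000 − 20% × (CHF 226,000 − CHF 168,000) = CHF 42,000 − CHF 11,600 = CHF 30,400
  Base: CHF 226,000 − CHF 30,400 = CHF 195,600
  CHF 195,600 × 23% = CHF 44,988

Excess of alternative floor tax over ordinary income tax: CHF 44,988 − CHF 8,965 = CHF 36,023.

CHF 36,023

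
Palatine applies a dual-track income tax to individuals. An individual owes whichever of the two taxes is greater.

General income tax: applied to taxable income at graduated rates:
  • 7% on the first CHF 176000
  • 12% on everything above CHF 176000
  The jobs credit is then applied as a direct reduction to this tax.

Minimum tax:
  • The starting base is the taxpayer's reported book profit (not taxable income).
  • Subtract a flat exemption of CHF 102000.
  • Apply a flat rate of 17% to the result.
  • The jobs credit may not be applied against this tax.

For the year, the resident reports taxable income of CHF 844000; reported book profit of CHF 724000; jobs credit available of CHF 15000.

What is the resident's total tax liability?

CHF 105740

General income tax:
  CHF 176000 × 7% = CHF 12320
  CHF 668000 × 12% = CHF 80160
  → CHF 92480
  Less jobs credit CHF 15000 → CHF 77480

Minimum tax:
  Base (reported book profit): CHF 724000
  Less exemption CHF 102000 → base CHF 622000
  CHF 622000 × 17% = CHF 105740

CHF 105740 > CHF 77480, so the minimum tax is the binding amount.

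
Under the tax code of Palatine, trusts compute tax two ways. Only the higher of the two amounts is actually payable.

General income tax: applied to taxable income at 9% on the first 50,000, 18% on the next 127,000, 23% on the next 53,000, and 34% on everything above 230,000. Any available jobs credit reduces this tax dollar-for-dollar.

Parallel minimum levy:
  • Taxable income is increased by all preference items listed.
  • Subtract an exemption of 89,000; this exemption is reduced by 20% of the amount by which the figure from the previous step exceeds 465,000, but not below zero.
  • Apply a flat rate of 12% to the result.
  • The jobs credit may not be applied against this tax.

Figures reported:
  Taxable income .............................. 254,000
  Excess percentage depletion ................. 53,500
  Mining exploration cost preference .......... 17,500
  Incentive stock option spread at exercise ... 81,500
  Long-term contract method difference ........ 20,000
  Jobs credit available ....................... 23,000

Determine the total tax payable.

40,500

Parallel minimum levy:
  Adjusted income: 254,000 + 53,500 + 17,500 + 81,500 + 20,000 = 426,500
  Exemption: 426,500 ≤ 465,000, so full 89,000 applies
  Base: 426,500 − 89,000 = 337,500
  337,500 × 12% = 40,500

General income tax:
  50,000 × 9% = 4,500
  127,000 × 18% = 22,860
  53,000 × 23% = 12,190
  24,000 × 34% = 8,160
  → 47,710
  Less jobs credit 23,000 → 24,710

40,500 > 24,710, so the parallel minimum levy is the binding amount.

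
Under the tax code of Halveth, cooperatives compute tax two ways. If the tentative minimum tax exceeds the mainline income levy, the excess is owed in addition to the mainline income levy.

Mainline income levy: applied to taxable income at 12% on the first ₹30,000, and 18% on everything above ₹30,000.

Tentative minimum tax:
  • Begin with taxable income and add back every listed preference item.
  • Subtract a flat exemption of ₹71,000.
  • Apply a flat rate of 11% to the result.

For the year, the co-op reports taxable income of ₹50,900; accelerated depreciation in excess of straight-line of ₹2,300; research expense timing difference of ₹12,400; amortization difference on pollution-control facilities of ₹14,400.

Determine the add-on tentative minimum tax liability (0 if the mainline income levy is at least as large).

Tentative minimum tax:
  Adjusted income: ₹50,900 + ₹2,300 + ₹12,400 + ₹14,400 = ₹80,000
  Less exemption ₹71,000 → base ₹9,000
  ₹9,000 × 11% = ₹990

Mainline income levy:
  ₹30,000 × 12% = ₹3,600
  ₹20,900 × 18% = ₹3,762
  → ₹7,362

₹990 ≤ ₹7,362, so no add-on is due.

₹0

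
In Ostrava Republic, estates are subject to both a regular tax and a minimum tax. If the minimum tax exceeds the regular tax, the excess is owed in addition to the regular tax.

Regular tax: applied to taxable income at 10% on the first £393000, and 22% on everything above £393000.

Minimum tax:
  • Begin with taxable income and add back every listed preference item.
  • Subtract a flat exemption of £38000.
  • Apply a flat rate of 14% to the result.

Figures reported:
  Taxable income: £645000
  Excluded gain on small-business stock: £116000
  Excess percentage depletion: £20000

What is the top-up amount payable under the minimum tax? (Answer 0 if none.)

Minimum tax:
  Adjusted income: £645000 + £116000 + £20000 = £781000
  Less exemption £38000 → base £743000
  £743000 × 14% = £104020

Regular tax:
  £393000 × 10% = £39300
  £252000 × 22% = £55440
  → £94740

Excess of minimum tax over regular tax: £104020 − £94740 = £9280.

£9280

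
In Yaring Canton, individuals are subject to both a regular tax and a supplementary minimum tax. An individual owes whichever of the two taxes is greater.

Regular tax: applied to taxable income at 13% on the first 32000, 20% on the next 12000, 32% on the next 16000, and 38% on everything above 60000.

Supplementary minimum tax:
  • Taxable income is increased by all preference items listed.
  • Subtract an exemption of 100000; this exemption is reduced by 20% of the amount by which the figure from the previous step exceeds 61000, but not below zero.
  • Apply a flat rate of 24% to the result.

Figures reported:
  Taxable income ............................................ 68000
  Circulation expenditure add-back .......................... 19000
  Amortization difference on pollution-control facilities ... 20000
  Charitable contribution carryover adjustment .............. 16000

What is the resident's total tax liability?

Regular tax:
  32000 × 13% = 4160
  12000 × 20% = 2400
  16000 × 32% = 5120
  8000 × 38% = 3040
  → 14720

Supplementary minimum tax:
  Adjusted income: 68000 + 19000 + 20000 + 16000 = 123000
  Exemption: 100000 − 20% × (123000 − 61000) = 100000 − 12400 = 87600
  Base: 123000 − 87600 = 35400
  35400 × 24% = 8496

14720 > 8496, so the regular tax governs.

14720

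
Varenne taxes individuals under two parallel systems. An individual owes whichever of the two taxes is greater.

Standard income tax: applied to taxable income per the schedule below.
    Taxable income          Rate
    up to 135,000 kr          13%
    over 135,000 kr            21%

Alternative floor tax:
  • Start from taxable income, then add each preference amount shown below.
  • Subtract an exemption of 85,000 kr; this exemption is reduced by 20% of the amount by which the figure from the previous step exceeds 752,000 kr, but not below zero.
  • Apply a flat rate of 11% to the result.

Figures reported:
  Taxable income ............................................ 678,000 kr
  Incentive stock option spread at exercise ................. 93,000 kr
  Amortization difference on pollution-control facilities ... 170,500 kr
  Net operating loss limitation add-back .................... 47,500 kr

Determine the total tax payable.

131,580 kr

Standard income tax:
  135,000 kr × 13% = 17,550 kr
  543,000 kr × 21% = 114,030 kr
  → 131,580 kr

Alternative floor tax:
  Adjusted income: 678,000 kr + 93,000 kr + 170,500 kr + 47,500 kr = 989,000 kr
  Exemption: 85,000 kr − 20% × (989,000 kr − 752,000 kr) = 85,000 kr − 47,400 kr = 37,600 kr
  Base: 989,000 kr − 37,600 kr = 951,400 kr
  951,400 kr × 11% = 104,654 kr

131,580 kr > 104,654 kr, so the standard income tax governs.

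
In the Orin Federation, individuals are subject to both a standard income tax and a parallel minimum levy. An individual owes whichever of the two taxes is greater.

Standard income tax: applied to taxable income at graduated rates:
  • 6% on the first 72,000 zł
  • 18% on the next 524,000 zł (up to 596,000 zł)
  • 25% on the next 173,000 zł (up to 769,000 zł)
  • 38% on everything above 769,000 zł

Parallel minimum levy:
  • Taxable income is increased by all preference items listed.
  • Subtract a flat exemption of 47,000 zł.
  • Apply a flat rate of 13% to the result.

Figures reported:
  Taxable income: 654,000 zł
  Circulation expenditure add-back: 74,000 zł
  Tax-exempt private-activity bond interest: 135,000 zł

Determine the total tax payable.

Parallel minimum levy:
  Adjusted income: 654,000 zł + 74,000 zł + 135,000 zł = 863,000 zł
  Less exemption 47,000 zł → base 816,000 zł
  816,000 zł × 13% = 106,080 zł

Standard income tax:
  72,000 zł × 6% = 4,320 zł
  524,000 zł × 18% = 94,320 zł
  58,000 zł × 25% = 14,500 zł
  → 113,140 zł

113,140 zł > 106,080 zł, so the standard income tax governs.

113,140 zł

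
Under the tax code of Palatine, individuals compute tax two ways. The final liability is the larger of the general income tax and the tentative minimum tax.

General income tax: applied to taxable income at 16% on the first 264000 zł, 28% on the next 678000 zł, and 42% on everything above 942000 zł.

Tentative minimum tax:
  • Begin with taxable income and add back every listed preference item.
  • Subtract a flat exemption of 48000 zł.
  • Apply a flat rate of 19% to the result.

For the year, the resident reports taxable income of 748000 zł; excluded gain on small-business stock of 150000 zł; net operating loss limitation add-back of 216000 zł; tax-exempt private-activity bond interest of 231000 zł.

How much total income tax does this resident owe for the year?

246430 zł

Tentative minimum tax:
  Adjusted income: 748000 zł + 150000 zł + 216000 zł + 231000 zł = 1345000 zł
  Less exemption 48000 zł → base 1297000 zł
  1297000 zł × 19% = 246430 zł

General income tax:
  264000 zł × 16% = 42240 zł
  484000 zł × 28% = 135520 zł
  → 177760 zł

246430 zł > 177760 zł, so the tentative minimum tax is the binding amount.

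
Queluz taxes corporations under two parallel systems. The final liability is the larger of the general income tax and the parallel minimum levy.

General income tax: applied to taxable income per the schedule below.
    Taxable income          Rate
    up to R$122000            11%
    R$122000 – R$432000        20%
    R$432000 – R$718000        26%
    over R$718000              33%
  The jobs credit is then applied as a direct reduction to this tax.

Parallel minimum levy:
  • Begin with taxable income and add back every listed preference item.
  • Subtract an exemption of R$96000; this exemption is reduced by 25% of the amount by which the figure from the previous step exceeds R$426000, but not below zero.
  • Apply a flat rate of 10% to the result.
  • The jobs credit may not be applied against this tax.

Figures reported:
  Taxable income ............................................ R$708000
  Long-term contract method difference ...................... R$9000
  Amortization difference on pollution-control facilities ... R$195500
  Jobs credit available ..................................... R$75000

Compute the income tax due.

R$91250

Parallel minimum levy:
  Adjusted income: R$708000 + R$9000 + R$195500 = R$912500
  Exemption: 25% × (R$912500 − R$426000) = R$121625 ≥ R$96000, so the exemption is fully phased out
  Base: R$912500 − R$0 = R$912500
  R$912500 × 10% = R$91250

General income tax:
  R$122000 × 11% = R$13420
  R$310000 × 20% = R$62000
  R$276000 × 26% = R$71760
  → R$147180
  Less jobs credit R$75000 → R$72180

R$91250 > R$72180, so the parallel minimum levy is the binding amount.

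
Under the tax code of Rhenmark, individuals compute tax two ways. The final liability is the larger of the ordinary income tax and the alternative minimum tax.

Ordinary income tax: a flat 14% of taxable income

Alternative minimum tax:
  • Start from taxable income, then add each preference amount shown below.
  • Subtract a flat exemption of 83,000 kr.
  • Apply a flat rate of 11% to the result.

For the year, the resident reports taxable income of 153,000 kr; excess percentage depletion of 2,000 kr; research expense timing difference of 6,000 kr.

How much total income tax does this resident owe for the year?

21,420 kr

Alternative minimum tax:
  Adjusted income: 153,000 kr + 2,000 kr + 6,000 kr = 161,000 kr
  Less exemption 83,000 kr → base 78,000 kr
  78,000 kr × 11% = 8,580 kr

Ordinary income tax:
  153,000 kr × 14% = 21,420 kr

21,420 kr > 8,580 kr, so the ordinary income tax governs.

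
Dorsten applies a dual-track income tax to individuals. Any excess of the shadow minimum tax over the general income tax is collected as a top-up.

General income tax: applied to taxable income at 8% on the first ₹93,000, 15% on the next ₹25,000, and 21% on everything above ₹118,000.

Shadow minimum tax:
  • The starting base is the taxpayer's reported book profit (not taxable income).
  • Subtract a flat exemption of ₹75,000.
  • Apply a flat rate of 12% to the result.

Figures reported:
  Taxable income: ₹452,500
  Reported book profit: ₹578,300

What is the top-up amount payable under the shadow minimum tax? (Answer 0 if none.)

₹0

General income tax:
  ₹93,000 × 8% = ₹7,440
  ₹25,000 × 15% = ₹3,750
  ₹334,500 × 21% = ₹70,245
  → ₹81,435

Shadow minimum tax:
  Base (reported book profit): ₹578,300
  Less exemption ₹75,000 → base ₹503,300
  ₹503,300 × 12% = ₹60,396

₹60,396 ≤ ₹81,435, so no add-on is due.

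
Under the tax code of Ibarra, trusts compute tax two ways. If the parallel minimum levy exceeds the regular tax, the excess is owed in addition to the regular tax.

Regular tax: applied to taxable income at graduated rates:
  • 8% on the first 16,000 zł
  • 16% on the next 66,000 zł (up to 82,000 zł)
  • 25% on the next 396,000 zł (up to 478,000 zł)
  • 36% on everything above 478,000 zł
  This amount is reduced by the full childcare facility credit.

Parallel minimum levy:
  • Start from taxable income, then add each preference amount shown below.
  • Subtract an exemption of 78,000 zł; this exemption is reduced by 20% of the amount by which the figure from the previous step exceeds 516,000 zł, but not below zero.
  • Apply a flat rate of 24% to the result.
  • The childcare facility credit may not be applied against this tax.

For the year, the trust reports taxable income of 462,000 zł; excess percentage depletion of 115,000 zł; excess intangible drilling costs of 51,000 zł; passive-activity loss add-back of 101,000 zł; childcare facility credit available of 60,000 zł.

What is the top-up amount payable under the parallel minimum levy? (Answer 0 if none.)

119,624 zł

Parallel minimum levy:
  Adjusted income: 462,000 zł + 115,000 zł + 51,000 zł + 101,000 zł = 729,000 zł
  Exemption: 78,000 zł − 20% × (729,000 zł − 516,000 zł) = 78,000 zł − 42,600 zł = 35,400 zł
  Base: 729,000 zł − 35,400 zł = 693,600 zł
  693,600 zł × 24% = 166,464 zł

Regular tax:
  16,000 zł × 8% = 1,280 zł
  66,000 zł × 16% = 10,560 zł
  380,000 zł × 25% = 95,000 zł
  → 106,840 zł
  Less childcare facility credit 60,000 zł → 46,840 zł

Excess of parallel minimum levy over regular tax: 166,464 zł − 46,840 zł = 119,624 zł.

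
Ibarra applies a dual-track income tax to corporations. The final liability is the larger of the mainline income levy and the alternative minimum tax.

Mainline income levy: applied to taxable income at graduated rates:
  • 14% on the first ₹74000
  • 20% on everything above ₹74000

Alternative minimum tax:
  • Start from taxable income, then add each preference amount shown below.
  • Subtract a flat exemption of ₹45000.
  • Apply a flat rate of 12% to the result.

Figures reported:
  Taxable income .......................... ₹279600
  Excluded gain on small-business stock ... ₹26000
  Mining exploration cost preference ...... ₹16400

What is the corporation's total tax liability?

₹51480

Alternative minimum tax:
  Adjusted income: ₹279600 + ₹26000 + ₹16400 = ₹322000
  Less exemption ₹45000 → base ₹277000
  ₹277000 × 12% = ₹33240

Mainline income levy:
  ₹74000 × 14% = ₹10360
  ₹205600 × 20% = ₹41120
  → ₹51480

₹51480 > ₹33240, so the mainline income levy governs.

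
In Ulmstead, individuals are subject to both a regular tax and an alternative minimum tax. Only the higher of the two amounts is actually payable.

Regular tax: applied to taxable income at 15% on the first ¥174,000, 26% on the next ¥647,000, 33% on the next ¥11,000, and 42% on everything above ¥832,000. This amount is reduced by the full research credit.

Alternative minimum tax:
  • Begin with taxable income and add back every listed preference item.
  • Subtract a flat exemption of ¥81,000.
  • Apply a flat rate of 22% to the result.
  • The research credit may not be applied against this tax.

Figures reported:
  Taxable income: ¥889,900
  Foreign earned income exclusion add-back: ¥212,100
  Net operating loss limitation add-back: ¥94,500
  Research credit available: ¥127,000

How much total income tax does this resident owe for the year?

¥245,410

Regular tax:
  ¥174,000 × 15% = ¥26,100
  ¥647,000 × 26% = ¥168,220
  ¥11,000 × 33% = ¥3,630
  ¥57,900 × 42% = ¥24,318
  → ¥222,268
  Less research credit ¥127,000 → ¥95,268

Alternative minimum tax:
  Adjusted income: ¥889,900 + ¥212,100 + ¥94,500 = ¥1,196,500
  Less exemption ¥81,000 → base ¥1,115,500
  ¥1,115,500 × 22% = ¥245,410

¥245,410 > ¥95,268, so the alternative minimum tax is the binding amount.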